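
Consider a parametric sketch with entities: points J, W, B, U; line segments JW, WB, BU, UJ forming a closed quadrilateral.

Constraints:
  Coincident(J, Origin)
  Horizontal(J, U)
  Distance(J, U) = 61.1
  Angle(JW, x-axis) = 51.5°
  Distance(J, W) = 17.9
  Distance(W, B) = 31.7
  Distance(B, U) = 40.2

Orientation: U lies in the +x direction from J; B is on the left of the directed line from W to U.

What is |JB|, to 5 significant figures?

49.132

Checks: |WB| = 31.70 ✓; |BU| = 40.20 ✓.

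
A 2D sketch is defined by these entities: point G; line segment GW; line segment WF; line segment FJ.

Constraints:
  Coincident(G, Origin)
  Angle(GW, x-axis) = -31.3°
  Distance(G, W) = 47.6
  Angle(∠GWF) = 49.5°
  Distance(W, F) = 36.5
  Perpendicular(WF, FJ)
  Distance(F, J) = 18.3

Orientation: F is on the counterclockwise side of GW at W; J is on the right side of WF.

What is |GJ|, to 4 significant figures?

54.78

G is at the origin; GW runs at -31.3° with length 47.6, so W = 47.6·(cos -31.3°, sin -31.3°) = (40.67, -24.73). ∠GWF = 49.5°, so WF runs at -31.3° + (180° − 49.5°) = 99.20° from the x-axis; with |WF| = 36.5, F = W + 36.5·(cos 99.20°, sin 99.20°) = (34.84, 11.30). WF is perpendicular to FJ; with |FJ| = 18.3 on the right of WF, J = F + 18.3·(0.9871, 0.1599) = (52.90, 14.23). Then |GJ| = |J − G| = 54.78.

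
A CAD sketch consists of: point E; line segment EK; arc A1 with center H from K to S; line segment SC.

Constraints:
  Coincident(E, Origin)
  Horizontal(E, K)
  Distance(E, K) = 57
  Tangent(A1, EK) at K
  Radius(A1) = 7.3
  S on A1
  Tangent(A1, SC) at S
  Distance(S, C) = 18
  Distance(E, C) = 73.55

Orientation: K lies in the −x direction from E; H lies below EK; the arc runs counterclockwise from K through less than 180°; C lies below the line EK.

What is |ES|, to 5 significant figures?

63.963

E is at the origin; EK is horizontal with |EK| = 57.0 and K on the −x side, so K = (-57.000, 0.0000). Tangency of A1 to EK means the radius HK is perpendicular to EK, so H = K + (0, -7.3) = (-57.000, -7.3000). Since HS ⟂ SC (tangency), |HC| = √(7.3² + 18.0²) = 19.424 regardless of where S sits on A1. So C lies on both circle(E, 73.55) and circle(H, 19.424); the below-EK intersection is C = (-70.371, -21.389). S is the foot of the tangent from C: S = (-63.795, -4.6331).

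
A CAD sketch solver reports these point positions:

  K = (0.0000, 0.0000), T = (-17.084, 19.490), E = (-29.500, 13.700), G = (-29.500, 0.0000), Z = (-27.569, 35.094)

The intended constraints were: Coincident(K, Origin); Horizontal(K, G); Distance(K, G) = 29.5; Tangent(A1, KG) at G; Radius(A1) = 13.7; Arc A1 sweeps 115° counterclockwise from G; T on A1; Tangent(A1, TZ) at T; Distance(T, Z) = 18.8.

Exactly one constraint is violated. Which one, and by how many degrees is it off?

Tangent(A1, TZ) at T — off by 8.90°.

K = (0.00, 0.00) ✓; K.y = 0.00, G.y = 0.00 ✓; |KG| = 29.50 ✓; ∠(EG, GK) = 90.00° ✓; |EG| = 13.70 ✓; bearing(E→T) − bearing(E→G) = 115.0° ✓; |ET| = 13.70 ✓; ∠(ET, TZ) = 81.10° ✗; |TZ| = 18.80 ✓.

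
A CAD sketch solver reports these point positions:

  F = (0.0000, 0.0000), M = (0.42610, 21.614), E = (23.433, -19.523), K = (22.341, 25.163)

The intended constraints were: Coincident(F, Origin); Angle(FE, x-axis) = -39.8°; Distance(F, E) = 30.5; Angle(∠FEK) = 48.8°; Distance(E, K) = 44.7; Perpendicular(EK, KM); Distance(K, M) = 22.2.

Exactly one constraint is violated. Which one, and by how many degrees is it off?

Perpendicular(EK, KM) — off by 7.80°.

F = (0.00, 0.00) ✓; FE at -39.80° ✓; |FE| = 30.50 ✓; ∠FEK = 48.80° ✓; |EK| = 44.70 ✓; ∠(EK, KM) = 97.80° ✗; |KM| = 22.20 ✓.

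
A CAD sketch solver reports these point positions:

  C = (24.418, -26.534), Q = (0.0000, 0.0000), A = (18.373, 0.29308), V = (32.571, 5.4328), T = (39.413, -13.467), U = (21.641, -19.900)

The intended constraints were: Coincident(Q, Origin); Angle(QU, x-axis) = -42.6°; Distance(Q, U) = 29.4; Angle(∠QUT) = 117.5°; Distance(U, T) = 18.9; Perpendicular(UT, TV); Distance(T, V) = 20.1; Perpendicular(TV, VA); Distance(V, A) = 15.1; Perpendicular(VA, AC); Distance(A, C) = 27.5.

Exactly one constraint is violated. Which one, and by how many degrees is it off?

Perpendicular(VA, AC) — off by 7.20°.

Q = (0.00, 0.00) ✓; QU at -42.60° ✓; |QU| = 29.40 ✓; ∠QUT = 117.5° ✓; |UT| = 18.90 ✓; ∠(UT, TV) = 90.00° ✓; |TV| = 20.10 ✓; ∠(TV, VA) = 90.00° ✓; |VA| = 15.10 ✓; ∠(VA, AC) = 82.80° ✗; |AC| = 27.50 ✓.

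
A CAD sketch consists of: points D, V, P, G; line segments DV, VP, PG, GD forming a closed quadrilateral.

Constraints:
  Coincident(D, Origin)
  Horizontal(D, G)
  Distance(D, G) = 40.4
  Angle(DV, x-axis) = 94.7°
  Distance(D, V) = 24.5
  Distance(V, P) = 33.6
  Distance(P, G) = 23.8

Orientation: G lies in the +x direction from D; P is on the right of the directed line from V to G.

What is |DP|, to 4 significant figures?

17.18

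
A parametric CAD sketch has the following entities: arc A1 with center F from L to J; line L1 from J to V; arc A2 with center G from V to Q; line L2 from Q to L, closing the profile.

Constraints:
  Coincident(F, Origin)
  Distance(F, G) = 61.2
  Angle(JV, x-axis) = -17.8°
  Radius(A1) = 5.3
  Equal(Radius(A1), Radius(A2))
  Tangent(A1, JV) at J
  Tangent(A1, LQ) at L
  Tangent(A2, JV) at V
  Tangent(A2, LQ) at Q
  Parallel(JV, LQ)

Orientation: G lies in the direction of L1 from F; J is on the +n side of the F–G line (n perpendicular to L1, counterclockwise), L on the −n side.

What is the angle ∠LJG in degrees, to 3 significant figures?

85.1°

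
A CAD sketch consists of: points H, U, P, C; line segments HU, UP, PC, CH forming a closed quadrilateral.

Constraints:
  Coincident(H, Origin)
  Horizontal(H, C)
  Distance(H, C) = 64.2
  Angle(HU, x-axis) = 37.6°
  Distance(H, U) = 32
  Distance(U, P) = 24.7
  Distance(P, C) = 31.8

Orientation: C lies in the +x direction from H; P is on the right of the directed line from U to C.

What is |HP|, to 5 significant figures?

32.914

H is at the origin; H and C share the same y with |HC| = 64.2 and C in +x, so C = (64.2, 0). HU runs at 37.6° with |HU| = 32.0, so U = (25.353, 19.525). P is determined by |UP| = 24.7 and |PC| = 31.8 together: it lies at the intersection of circle(U, 24.7) and circle(C, 31.8). With |UC| = 43.477, the foot of the radical line on UC is 17.125 from U and the perpendicular offset is √(24.7² − 17.125²) = 17.799. Taking the right-of-UC solution: P = (32.661, -4.0694).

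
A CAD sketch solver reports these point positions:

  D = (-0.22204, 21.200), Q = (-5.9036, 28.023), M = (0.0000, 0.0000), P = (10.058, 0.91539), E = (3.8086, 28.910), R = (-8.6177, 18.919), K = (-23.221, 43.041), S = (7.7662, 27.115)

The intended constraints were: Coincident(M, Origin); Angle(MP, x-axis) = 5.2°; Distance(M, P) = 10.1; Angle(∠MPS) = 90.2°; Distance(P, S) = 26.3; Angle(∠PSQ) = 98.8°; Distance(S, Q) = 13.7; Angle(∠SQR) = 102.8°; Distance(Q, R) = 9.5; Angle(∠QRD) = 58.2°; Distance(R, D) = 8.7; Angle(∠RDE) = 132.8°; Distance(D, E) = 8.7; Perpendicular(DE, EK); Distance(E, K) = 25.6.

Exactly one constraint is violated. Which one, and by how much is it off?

Distance(E, K) = 25.6 — off by 4.90.

M = (0.00, 0.00) ✓; MP at 5.200° ✓; |MP| = 10.10 ✓; ∠MPS = 90.20° ✓; |PS| = 26.30 ✓; ∠PSQ = 98.80° ✓; |SQ| = 13.70 ✓; ∠SQR = 102.8° ✓; |QR| = 9.500 ✓; ∠QRD = 58.20° ✓; |RD| = 8.700 ✓; ∠RDE = 132.8° ✓; |DE| = 8.700 ✓; ∠(DE, EK) = 90.00° ✓; |EK| = 30.50 ✗.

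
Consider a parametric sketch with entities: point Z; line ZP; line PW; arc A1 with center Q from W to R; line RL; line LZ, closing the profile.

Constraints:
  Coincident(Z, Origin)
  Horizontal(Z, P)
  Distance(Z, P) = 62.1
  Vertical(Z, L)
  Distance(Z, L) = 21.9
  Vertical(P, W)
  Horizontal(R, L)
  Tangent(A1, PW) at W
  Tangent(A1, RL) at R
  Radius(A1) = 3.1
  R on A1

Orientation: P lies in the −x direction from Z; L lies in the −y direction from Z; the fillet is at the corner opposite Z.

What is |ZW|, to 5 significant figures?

64.883

The virtual corner opposite Z is at (-62.100, -21.900). Since A1 is tangent to PW there, QW ⟂ PW and tangency of A1 to RL means the radius QR is perpendicular to RL, with radius 3.1, so the center Q sits 3.1 in from both sides at Q = (-59.000, -18.800). That places the tangent points at W = (-62.100, -18.800) on PW and R = (-59.000, -21.900) on RL. Then |ZW| = |W − Z| = 64.883.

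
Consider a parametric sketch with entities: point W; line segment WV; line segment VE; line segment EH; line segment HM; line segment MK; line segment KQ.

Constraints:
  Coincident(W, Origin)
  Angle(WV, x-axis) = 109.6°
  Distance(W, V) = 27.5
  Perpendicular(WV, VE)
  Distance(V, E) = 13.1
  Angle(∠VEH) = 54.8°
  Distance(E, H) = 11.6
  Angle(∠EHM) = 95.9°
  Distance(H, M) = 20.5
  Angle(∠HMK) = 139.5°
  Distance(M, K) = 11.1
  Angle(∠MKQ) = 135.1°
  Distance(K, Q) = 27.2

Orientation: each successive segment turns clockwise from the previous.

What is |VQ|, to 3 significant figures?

35.9

W is at the origin; WV runs at 109.6° with length 27.5, so V = (-9.22, 25.9). WV is perpendicular to VE, so VE runs at 19.6°; with |VE| = 13.1, E = (3.12, 30.3). ∠VEH = 54.8° gives EH at -106° from the x-axis; with |EH| = 11.6, H = (-0.00344, 19.1). ∠EHM = 95.9° gives HM at 170° from the x-axis; with |HM| = 20.5, M = (-20.2, 22.6). ∠HMK = 139.5° gives MK at 130° from the x-axis; with |MK| = 11.1, K = (-27.3, 31.1). ∠MKQ = 135.1° gives KQ at 84.9° from the x-axis; with |KQ| = 27.2, Q = (-24.9, 58.2). Then |VQ| = |Q − V| = 35.9.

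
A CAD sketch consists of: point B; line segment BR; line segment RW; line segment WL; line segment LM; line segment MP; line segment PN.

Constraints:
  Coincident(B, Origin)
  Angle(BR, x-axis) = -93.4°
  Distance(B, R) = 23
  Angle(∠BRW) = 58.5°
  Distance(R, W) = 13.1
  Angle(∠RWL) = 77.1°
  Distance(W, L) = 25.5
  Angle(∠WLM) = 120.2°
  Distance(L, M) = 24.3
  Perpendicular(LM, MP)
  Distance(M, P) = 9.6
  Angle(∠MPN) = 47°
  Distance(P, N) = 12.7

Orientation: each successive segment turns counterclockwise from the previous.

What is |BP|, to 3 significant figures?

30.8

B is at the origin; BR runs at -93.4° with length 23.0, so R = (-1.36, -23.0). ∠BRW = 58.5° gives RW at 28.1° from the x-axis; with |RW| = 13.1, W = (10.2, -16.8). ∠RWL = 77.1° gives WL at 131° from the x-axis; with |WL| = 25.5, L = (-6.54, 2.46). ∠WLM = 120.2° gives LM at -169° from the x-axis; with |LM| = 24.3, M = (-30.4, -2.10). LM is perpendicular to MP, so MP runs at -79.2°; with |MP| = 9.6, P = (-28.6, -11.5). Then |BP| = |P − B| = 30.8.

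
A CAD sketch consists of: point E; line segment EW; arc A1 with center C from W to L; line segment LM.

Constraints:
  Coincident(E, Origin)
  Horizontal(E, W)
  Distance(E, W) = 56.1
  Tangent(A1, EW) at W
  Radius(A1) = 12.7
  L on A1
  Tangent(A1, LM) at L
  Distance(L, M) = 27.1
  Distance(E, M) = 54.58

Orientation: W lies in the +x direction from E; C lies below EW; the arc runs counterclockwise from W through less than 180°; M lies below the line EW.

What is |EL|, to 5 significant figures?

44.865

E is at the origin; EW is horizontal with |EW| = 56.1 and W on the +x side, so W = (56.100, 0.0000). Since A1 is tangent to EW there, CW ⟂ EW, so C = W + (0, -12.7) = (56.100, -12.700). Since CL ⟂ LM (tangency), |CM| = √(12.7² + 27.1²) = 29.928 regardless of where L sits on A1. So M lies on both circle(E, 54.58) and circle(C, 29.928); the below-EW intersection is M = (39.537, -37.627). L is the foot of the tangent from M: L = (43.539, -10.824).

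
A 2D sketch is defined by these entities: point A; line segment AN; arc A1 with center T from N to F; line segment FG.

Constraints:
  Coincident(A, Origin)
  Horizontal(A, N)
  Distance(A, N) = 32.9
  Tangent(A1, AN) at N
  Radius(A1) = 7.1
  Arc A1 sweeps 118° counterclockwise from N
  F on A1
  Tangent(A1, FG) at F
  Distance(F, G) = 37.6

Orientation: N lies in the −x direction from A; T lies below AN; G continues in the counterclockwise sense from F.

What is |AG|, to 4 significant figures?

48.65

A is at the origin; A and N share the same y with |AN| = 32.9 and N on the −x side, so N = (-32.90, 0.000). Since A1 is tangent to AN there, TN ⟂ AN, so T = N + (0, -7.1) = (-32.90, -7.100). On A1, N sits at bearing 90° from T; a 118° counterclockwise sweep puts F at bearing 208°, so F = T + 7.1·(cos 208°, sin 208°) = (-39.17, -10.43). The tangent condition forces TF to be normal to FG, so FG runs along (−sin 208°, cos 208°); with |FG| = 37.6, G = (-21.52, -43.63). Then |AG| = |G − A| = 48.65.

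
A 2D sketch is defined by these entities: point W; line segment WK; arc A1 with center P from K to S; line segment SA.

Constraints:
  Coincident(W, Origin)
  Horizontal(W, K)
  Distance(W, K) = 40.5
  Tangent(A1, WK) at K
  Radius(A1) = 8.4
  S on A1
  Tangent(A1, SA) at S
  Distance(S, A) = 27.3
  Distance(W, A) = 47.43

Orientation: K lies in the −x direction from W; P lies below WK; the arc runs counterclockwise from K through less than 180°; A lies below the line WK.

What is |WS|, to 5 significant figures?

49.163

Checks: ∠(PK, KW) = 90.00° ✓; |PK| = 8.400 ✓; |PS| = 8.400 ✓; ∠(PS, SA) = 90.00° ✓; |SA| = 27.30 ✓; |WA| = 47.43 ✓.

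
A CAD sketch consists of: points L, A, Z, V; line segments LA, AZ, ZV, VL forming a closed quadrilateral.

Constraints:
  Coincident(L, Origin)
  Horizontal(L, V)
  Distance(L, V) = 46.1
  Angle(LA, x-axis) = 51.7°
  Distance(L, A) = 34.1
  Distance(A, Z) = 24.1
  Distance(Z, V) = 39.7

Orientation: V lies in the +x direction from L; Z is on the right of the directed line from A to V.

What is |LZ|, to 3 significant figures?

10.1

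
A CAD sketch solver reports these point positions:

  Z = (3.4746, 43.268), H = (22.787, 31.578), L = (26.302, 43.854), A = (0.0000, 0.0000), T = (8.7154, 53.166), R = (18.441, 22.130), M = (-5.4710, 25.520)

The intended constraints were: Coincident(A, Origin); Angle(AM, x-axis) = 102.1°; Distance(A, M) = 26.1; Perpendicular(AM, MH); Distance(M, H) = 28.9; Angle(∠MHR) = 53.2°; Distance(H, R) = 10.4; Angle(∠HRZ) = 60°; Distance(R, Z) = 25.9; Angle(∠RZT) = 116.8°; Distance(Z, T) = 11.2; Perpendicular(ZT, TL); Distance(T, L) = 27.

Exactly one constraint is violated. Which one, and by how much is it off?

Distance(T, L) = 27 — off by 7.10.

A = (0.00, 0.00) ✓; AM at 102.1° ✓; |AM| = 26.10 ✓; ∠(AM, MH) = 90.00° ✓; |MH| = 28.90 ✓; ∠MHR = 53.20° ✓; |HR| = 10.40 ✓; ∠HRZ = 60.00° ✓; |RZ| = 25.90 ✓; ∠RZT = 116.8° ✓; |ZT| = 11.20 ✓; ∠(ZT, TL) = 90.00° ✓; |TL| = 19.90 ✗.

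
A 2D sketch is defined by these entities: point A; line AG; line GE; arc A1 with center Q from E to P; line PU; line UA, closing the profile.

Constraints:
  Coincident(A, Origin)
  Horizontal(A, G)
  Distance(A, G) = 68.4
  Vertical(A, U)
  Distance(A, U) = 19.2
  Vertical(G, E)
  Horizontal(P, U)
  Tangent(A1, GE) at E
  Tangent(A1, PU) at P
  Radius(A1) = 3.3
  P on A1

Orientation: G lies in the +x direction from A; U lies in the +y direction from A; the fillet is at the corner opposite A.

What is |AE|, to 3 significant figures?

70.2

A is at the origin; A and G share the same y with |AG| = 68.4 and G on the +x side, so G = (68.4, 0.00). AU is vertical with |AU| = 19.2 and U on the +y side, so U = (0.00, 19.2). The virtual corner opposite A is at (68.4, 19.2). Tangency of A1 to GE means the radius QE is perpendicular to GE and the tangent condition forces QP to be normal to PU, with radius 3.3, so the center Q sits 3.3 in from both sides at Q = (65.1, 15.9). That places the tangent points at E = (68.4, 15.9) on GE and P = (65.1, 19.2) on PU. Then |AE| = |E − A| = 70.2.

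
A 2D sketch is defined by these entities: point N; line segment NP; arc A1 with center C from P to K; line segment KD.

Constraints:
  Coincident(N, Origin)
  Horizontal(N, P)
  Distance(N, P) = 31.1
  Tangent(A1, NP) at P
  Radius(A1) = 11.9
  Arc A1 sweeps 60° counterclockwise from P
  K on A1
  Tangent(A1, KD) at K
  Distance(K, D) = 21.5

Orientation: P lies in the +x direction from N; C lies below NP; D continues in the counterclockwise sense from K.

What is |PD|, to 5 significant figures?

32.357

N is at the origin; NP is horizontal with |NP| = 31.1 and P on the +x side, so P = (31.100, 0.0000). Tangency of A1 to NP means the radius CP is perpendicular to NP, so C = P + (0, -11.9) = (31.100, -11.900). On A1, P sits at bearing 90° from C; a 60° counterclockwise sweep puts K at bearing 150°, so K = C + 11.9·(cos 150°, sin 150°) = (20.794, -5.9500). Tangency of A1 to KD means the radius CK is perpendicular to KD, so KD runs along (−sin 150°, cos 150°); with |KD| = 21.5, D = (10.044, -24.570). Then |PD| = |D − P| = 32.357.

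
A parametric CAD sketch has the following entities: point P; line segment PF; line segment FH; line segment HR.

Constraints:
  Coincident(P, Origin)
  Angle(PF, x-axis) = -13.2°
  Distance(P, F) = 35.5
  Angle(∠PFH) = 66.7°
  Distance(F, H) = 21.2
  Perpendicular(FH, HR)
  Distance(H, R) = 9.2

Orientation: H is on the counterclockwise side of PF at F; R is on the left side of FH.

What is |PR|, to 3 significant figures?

24.5

∠PFH = 66.7°, so FH runs at -13.2° + (180° − 66.7°) = 100° from the x-axis; with |FH| = 21.2, H = F + 21.2·(cos 100°, sin 100°) = (30.8, 12.8). The perpendicularity gives HR at right angles to FH; with |HR| = 9.2 on the left of FH, R = H + 9.2·(-0.985, -0.175) = (21.8, 11.2). Then |PR| = |R − P| = 24.5.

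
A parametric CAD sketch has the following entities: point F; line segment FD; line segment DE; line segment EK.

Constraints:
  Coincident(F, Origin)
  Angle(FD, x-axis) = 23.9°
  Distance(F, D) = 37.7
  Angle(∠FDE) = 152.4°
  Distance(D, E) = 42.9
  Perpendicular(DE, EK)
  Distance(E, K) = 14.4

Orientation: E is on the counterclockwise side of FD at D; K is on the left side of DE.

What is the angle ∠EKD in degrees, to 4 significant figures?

71.44°

F is at the origin; FD runs at 23.9° with length 37.7, so D = 37.7·(cos 23.9°, sin 23.9°) = (34.47, 15.27). ∠FDE = 152.4°, so DE runs at 23.9° + (180° − 152.4°) = 51.50° from the x-axis; with |DE| = 42.9, E = D + 42.9·(cos 51.50°, sin 51.50°) = (61.17, 48.85). DE ⟂ EK; with |EK| = 14.4 on the left of DE, K = E + 14.4·(-0.7826, 0.6225) = (49.90, 57.81). Then cos ∠EKD = KE·KD / (|KE||KD|), giving 71.44°.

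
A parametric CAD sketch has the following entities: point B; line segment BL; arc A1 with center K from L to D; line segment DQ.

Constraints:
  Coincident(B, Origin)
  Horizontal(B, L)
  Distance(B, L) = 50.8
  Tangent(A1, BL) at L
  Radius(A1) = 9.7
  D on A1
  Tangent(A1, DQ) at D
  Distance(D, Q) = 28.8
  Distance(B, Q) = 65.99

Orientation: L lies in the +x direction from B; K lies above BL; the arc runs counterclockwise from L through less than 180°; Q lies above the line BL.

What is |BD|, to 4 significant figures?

61.39

B is at the origin; B and L share the same y with |BL| = 50.8 and L on the +x side, so L = (50.80, 0.000). The tangent condition forces KL to be normal to BL, so K = L + (0, 9.7) = (50.80, 9.700). Since KD ⟂ DQ (tangency), |KQ| = √(9.7² + 28.8²) = 30.39 regardless of where D sits on A1. So Q lies on both circle(B, 65.99) and circle(K, 30.39); the above-BL intersection is Q = (52.45, 40.04). D is the foot of the tangent from Q: D = (60.15, 12.29).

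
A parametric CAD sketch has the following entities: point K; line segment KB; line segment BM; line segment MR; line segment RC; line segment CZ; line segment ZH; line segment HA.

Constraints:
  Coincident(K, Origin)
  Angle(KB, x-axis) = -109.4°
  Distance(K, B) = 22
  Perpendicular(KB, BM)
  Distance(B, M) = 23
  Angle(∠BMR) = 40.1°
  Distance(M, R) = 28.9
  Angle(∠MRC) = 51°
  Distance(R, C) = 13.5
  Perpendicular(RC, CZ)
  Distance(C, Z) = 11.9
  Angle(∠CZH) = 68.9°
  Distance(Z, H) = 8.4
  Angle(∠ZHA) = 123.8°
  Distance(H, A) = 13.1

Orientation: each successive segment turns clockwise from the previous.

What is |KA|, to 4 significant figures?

6.819

K is at the origin; KB runs at -109.4° with length 22.0, so B = (-7.308, -20.75). The perpendicularity gives BM at right angles to KB, so BM runs at 160.6°; with |BM| = 23.0, M = (-29.00, -13.11). ∠BMR = 40.1° gives MR at 20.70° from the x-axis; with |MR| = 28.9, R = (-1.967, -2.896). ∠MRC = 51.0° gives RC at -108.3° from the x-axis; with |RC| = 13.5, C = (-6.206, -15.71). RC is perpendicular to CZ, so CZ runs at 161.7°; with |CZ| = 11.9, Z = (-17.50, -11.98). ∠CZH = 68.9° gives ZH at 50.60° from the x-axis; with |ZH| = 8.4, H = (-12.17, -5.486). ∠ZHA = 123.8° gives HA at -5.600° from the x-axis; with |HA| = 13.1, A = (0.8648, -6.764). Then |KA| = |A − K| = 6.819.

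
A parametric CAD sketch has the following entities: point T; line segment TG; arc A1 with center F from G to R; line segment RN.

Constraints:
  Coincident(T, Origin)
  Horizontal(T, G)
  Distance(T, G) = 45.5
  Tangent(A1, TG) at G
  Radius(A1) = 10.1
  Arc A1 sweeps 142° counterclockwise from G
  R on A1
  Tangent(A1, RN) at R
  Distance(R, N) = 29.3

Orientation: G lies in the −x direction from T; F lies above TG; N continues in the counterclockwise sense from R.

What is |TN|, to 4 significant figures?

72.06

T is at the origin; TG is horizontal with |TG| = 45.5 and G on the −x side, so G = (-45.50, 0.000). Tangency of A1 to TG means the radius FG is perpendicular to TG, so F = G + (0, 10.1) = (-45.50, 10.10). On A1, G sits at bearing -90° from F; a 142° counterclockwise sweep puts R at bearing 52°, so R = F + 10.1·(cos 52°, sin 52°) = (-39.28, 18.06). A1 meets RN tangentially, so FR is at right angles to RN, so RN runs along (−sin 52°, cos 52°); with |RN| = 29.3, N = (-62.37, 36.10). Then |TN| = |N − T| = 72.06.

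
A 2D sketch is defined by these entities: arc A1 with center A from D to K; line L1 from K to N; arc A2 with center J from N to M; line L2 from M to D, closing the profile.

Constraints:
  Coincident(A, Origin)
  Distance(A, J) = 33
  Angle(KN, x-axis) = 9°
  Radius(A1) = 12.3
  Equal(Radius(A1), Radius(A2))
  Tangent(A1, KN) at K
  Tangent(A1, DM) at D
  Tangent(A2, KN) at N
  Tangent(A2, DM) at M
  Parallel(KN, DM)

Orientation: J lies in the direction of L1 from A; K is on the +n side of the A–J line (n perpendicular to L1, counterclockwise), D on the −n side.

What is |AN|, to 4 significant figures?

35.22

The slot axis is L1's direction at 9.0°, so u = (cos 9.0°, sin 9.0°) = (0.9877, 0.1564) and n = (−sin 9.0°, cos 9.0°) = (-0.1564, 0.9877). A is at the origin and J lies 33.0 along u from A, so J = 33.0·u = (32.59, 5.162). Tangency of A1 to both parallel lines with radius 12.3 puts K and D at A ± 12.3·n: K = (-1.924, 12.15), D = (1.924, -12.15). Equal radii place N and M the same way about J: N = J + 12.3·n = (30.67, 17.31), M = J − 12.3·n = (34.52, -6.986). Then |AN| = |N − A| = 35.22.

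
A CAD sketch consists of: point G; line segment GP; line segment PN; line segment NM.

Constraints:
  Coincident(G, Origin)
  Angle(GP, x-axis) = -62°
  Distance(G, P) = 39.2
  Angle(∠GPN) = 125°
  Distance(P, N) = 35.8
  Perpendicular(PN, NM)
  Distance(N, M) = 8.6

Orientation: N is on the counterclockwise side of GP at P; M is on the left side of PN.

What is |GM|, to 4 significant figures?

62.85

G is at the origin; GP runs at -62.0° with length 39.2, so P = 39.2·(cos -62.0°, sin -62.0°) = (18.40, -34.61). ∠GPN = 125.0°, so PN runs at -62.0° + (180° − 125.0°) = -7.000° from the x-axis; with |PN| = 35.8, N = P + 35.8·(cos -7.000°, sin -7.000°) = (53.94, -38.97). The perpendicularity gives NM at right angles to PN; with |NM| = 8.6 on the left of PN, M = N + 8.6·(0.1219, 0.9925) = (54.98, -30.44). Then |GM| = |M − G| = 62.85.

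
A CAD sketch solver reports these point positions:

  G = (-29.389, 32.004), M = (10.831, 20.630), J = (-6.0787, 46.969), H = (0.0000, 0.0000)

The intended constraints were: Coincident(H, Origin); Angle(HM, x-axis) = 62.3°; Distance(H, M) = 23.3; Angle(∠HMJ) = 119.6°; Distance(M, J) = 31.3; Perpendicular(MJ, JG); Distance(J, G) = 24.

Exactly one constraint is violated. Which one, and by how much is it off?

Distance(J, G) = 24 — off by 3.70.

H = (0.00, 0.00) ✓; HM at 62.30° ✓; |HM| = 23.30 ✓; ∠HMJ = 119.6° ✓; |MJ| = 31.30 ✓; ∠(MJ, JG) = 90.00° ✓; |JG| = 27.70 ✗.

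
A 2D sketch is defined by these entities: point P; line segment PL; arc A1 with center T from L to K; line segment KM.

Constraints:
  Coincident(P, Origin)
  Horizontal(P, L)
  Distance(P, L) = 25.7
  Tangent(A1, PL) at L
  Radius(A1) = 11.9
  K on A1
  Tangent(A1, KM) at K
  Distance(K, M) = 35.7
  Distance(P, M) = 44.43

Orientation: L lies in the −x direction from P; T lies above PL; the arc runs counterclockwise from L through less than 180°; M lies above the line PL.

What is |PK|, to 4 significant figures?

16.85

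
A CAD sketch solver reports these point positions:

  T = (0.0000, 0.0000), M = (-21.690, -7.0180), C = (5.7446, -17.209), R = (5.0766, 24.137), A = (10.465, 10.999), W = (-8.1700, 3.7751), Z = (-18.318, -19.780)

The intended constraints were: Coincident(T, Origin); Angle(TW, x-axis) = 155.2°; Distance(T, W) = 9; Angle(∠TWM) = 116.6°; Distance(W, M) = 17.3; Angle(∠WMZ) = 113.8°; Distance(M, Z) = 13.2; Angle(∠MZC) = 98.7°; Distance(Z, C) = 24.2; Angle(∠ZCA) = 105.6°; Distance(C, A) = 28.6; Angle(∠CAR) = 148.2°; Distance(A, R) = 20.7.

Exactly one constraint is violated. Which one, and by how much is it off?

Distance(A, R) = 20.7 — off by 6.50.

T = (0.00, 0.00) ✓; TW at 155.2° ✓; |TW| = 9.000 ✓; ∠TWM = 116.6° ✓; |WM| = 17.30 ✓; ∠WMZ = 113.8° ✓; |MZ| = 13.20 ✓; ∠MZC = 98.70° ✓; |ZC| = 24.20 ✓; ∠ZCA = 105.6° ✓; |CA| = 28.60 ✓; ∠CAR = 148.2° ✓; |AR| = 14.20 ✗.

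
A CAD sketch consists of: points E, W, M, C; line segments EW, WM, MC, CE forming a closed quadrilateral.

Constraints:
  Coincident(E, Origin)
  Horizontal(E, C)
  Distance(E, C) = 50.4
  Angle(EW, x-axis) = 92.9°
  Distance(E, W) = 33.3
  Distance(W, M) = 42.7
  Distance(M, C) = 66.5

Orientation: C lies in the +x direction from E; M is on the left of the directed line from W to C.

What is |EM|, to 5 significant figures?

69.314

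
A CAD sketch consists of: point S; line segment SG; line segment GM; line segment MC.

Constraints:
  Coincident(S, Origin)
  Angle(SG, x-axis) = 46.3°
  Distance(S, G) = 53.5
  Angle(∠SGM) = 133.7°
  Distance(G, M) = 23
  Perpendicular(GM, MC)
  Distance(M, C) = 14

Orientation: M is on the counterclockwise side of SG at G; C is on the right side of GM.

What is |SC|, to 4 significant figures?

79.82

S is at the origin; SG runs at 46.3° with length 53.5, so G = 53.5·(cos 46.3°, sin 46.3°) = (36.96, 38.68). ∠SGM = 133.7°, so GM runs at 46.3° + (180° − 133.7°) = 92.60° from the x-axis; with |GM| = 23.0, M = G + 23.0·(cos 92.60°, sin 92.60°) = (35.92, 61.66). The perpendicularity gives MC at right angles to GM; with |MC| = 14.0 on the right of GM, C = M + 14.0·(0.9990, 0.04536) = (49.90, 62.29). Then |SC| = |C − S| = 79.82.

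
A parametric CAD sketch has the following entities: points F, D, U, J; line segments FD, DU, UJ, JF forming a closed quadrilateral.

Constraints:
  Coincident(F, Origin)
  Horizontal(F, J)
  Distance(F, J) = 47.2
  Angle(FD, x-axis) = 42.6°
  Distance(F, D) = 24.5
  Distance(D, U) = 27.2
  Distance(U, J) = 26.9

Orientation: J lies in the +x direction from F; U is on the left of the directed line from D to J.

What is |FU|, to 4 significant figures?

50.84

Checks: |DU| = 27.20 ✓; |UJ| = 26.90 ✓.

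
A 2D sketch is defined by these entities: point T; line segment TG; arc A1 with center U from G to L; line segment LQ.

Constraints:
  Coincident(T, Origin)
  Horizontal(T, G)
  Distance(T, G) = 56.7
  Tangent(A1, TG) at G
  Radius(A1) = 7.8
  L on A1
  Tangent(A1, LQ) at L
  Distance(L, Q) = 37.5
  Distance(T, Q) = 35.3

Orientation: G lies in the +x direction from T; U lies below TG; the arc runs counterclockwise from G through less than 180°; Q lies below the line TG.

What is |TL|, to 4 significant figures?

51.62

Checks: |UL| = 7.800 ✓; ∠(UL, LQ) = 90.00° ✓; |LQ| = 37.50 ✓; |TQ| = 35.30 ✓.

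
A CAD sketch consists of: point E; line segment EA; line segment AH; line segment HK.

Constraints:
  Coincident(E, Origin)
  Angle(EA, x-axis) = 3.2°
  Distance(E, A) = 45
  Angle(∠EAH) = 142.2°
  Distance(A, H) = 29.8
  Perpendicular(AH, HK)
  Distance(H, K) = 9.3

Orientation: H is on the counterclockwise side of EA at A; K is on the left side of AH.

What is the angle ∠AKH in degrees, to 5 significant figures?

72.668°

∠EAH = 142.2°, so AH runs at 3.2° + (180° − 142.2°) = 41.000° from the x-axis; with |AH| = 29.8, H = A + 29.8·(cos 41.000°, sin 41.000°) = (67.420, 22.063). AH ⟂ HK; with |HK| = 9.3 on the left of AH, K = H + 9.3·(-0.65606, 0.75471) = (61.319, 29.081). Then cos ∠AKH = KA·KH / (|KA||KH|), giving 72.668°.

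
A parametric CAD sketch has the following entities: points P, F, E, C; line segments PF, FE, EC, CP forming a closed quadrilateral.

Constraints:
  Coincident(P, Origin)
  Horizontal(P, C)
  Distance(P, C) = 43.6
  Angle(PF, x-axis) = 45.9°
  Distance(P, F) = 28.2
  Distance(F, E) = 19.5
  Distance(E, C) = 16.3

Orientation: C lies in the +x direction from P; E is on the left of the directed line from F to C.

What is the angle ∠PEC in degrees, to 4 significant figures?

86.20°

Checks: |FE| = 19.50 ✓; |EC| = 16.30 ✓.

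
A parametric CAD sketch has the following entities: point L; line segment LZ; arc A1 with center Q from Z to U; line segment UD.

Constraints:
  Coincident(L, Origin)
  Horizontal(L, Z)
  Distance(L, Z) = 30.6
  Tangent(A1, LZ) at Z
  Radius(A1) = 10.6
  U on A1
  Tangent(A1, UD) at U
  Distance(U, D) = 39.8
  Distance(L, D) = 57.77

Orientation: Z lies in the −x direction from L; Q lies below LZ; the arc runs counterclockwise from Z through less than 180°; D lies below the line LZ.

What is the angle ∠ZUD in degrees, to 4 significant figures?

124.4°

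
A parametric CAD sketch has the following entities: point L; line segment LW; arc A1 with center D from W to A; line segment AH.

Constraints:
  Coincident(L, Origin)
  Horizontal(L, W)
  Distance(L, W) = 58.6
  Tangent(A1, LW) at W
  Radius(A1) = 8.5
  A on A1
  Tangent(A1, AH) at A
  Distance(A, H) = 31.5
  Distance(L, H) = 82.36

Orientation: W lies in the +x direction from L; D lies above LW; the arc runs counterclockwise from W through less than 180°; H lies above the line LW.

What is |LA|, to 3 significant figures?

67.3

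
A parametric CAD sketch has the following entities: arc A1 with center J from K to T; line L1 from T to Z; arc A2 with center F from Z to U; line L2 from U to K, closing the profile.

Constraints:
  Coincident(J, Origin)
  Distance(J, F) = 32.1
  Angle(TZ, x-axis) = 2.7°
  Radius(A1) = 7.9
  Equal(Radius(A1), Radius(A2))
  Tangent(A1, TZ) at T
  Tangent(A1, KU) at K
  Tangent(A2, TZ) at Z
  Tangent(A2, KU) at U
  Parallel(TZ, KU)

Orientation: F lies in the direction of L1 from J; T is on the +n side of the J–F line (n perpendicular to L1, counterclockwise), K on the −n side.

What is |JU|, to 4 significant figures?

33.06

The slot axis is L1's direction at 2.7°, so u = (cos 2.7°, sin 2.7°) = (0.9989, 0.04711) and n = (−sin 2.7°, cos 2.7°) = (-0.04711, 0.9989). J is at the origin and F lies 32.1 along u from J, so F = 32.1·u = (32.06, 1.512). Tangency of A1 to both parallel lines with radius 7.9 puts T and K at J ± 7.9·n: T = (-0.3721, 7.891), K = (0.3721, -7.891). Equal radii place Z and U the same way about F: Z = F + 7.9·n = (31.69, 9.403), U = F − 7.9·n = (32.44, -6.379). Then |JU| = |U − J| = 33.06.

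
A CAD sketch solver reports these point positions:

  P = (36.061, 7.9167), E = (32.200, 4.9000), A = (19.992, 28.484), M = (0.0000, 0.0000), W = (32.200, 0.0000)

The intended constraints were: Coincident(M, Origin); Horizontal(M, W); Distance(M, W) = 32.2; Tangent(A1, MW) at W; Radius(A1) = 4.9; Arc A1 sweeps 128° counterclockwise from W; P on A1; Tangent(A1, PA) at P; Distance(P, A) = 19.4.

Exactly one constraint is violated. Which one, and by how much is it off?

Distance(P, A) = 19.4 — off by 6.70.

M = (0.00, 0.00) ✓; M.y = 0.00, W.y = 0.00 ✓; |MW| = 32.20 ✓; ∠(EW, WM) = 90.00° ✓; |EW| = 4.900 ✓; bearing(E→P) − bearing(E→W) = 128.0° ✓; |EP| = 4.900 ✓; ∠(EP, PA) = 90.00° ✓; |PA| = 26.10 ✗.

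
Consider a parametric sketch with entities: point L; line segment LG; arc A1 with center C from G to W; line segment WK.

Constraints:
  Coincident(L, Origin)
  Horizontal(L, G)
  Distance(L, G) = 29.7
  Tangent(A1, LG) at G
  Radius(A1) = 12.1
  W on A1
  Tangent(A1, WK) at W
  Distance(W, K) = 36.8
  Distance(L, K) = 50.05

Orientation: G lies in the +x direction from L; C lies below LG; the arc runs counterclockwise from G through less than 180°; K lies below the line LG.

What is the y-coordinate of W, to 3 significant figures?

-11.1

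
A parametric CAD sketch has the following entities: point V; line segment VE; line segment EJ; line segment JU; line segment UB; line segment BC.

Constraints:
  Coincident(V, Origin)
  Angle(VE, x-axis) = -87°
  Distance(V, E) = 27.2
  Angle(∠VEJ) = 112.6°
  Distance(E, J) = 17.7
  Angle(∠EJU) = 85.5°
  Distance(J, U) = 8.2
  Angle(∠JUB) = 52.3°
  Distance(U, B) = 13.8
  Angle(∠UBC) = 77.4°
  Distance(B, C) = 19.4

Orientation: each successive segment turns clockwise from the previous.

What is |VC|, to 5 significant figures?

49.961

∠JUB = 52.3° gives UB at -16.600° from the x-axis; with |UB| = 13.8, B = (-4.2660, -31.103). ∠UBC = 77.4° gives BC at -119.20° from the x-axis; with |BC| = 19.4, C = (-13.730, -48.038). Then |VC| = |C − V| = 49.961.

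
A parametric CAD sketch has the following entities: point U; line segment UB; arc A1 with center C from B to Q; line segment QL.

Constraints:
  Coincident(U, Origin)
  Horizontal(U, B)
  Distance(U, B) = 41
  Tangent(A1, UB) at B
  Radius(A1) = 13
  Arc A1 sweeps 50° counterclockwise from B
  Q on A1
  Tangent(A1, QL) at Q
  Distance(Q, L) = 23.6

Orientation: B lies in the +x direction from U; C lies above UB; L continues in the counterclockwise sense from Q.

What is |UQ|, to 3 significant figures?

51.2

U is at the origin; UB is horizontal with |UB| = 41.0 and B on the +x side, so B = (41.0, 0.00). The tangent condition forces CB to be normal to UB, so C = B + (0, 13) = (41.0, 13.0). On A1, B sits at bearing -90° from C; a 50° counterclockwise sweep puts Q at bearing -40°, so Q = C + 13.0·(cos -40°, sin -40°) = (51.0, 4.64). Then |UQ| = |Q − U| = 51.2.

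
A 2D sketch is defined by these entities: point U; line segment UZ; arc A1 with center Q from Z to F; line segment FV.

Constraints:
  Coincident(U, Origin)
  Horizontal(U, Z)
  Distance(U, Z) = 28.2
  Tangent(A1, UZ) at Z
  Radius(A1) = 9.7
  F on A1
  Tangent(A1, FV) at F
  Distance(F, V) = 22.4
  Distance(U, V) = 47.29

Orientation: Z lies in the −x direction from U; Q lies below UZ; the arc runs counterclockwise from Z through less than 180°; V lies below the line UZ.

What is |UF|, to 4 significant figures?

39.46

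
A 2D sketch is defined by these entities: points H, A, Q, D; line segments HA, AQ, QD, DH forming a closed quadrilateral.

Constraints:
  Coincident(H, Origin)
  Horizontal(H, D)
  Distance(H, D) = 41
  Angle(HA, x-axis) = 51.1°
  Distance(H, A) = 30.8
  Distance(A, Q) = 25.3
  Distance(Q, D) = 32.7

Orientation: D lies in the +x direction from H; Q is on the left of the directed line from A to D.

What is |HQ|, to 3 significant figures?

54.1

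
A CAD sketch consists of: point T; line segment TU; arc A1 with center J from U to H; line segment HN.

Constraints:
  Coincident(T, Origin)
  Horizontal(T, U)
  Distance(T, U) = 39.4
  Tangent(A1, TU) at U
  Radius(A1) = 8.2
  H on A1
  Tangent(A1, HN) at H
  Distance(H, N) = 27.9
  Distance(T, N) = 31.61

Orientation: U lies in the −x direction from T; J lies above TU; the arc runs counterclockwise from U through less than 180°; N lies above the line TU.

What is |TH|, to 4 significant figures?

32.81

Checks: T.y = 0.00, U.y = 0.00 ✓; |JH| = 8.200 ✓; ∠(JH, HN) = 90.00° ✓; |HN| = 27.90 ✓; |TN| = 31.61 ✓.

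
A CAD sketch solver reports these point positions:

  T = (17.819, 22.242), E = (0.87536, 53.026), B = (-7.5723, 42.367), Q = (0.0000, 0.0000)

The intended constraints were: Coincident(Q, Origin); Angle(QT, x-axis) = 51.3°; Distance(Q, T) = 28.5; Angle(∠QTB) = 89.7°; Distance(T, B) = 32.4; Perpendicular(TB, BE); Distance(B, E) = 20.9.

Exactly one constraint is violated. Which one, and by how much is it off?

Distance(B, E) = 20.9 — off by 7.30.

Q = (0.00, 0.00) ✓; QT at 51.30° ✓; |QT| = 28.50 ✓; ∠QTB = 89.70° ✓; |TB| = 32.40 ✓; ∠(TB, BE) = 90.00° ✓; |BE| = 13.60 ✗.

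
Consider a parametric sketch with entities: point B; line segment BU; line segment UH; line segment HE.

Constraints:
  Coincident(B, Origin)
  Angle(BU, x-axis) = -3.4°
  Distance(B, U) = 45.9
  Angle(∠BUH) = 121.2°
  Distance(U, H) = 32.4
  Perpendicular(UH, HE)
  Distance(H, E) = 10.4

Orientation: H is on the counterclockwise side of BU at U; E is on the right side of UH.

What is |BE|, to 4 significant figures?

74.98

B is at the origin; BU runs at -3.4° with length 45.9, so U = 45.9·(cos -3.4°, sin -3.4°) = (45.82, -2.722). ∠BUH = 121.2°, so UH runs at -3.4° + (180° − 121.2°) = 55.40° from the x-axis; with |UH| = 32.4, H = U + 32.4·(cos 55.40°, sin 55.40°) = (64.22, 23.95). UH ⟂ HE; with |HE| = 10.4 on the right of UH, E = H + 10.4·(0.8231, -0.5678) = (72.78, 18.04). Then |BE| = |E − B| = 74.98.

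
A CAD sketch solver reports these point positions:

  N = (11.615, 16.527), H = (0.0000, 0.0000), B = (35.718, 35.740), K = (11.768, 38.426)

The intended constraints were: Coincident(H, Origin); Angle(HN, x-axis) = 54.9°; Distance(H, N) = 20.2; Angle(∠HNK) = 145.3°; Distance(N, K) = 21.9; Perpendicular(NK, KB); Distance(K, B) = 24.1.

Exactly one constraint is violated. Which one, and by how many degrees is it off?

Perpendicular(NK, KB) — off by 6.00°.

H = (0.00, 0.00) ✓; HN at 54.90° ✓; |HN| = 20.20 ✓; ∠HNK = 145.3° ✓; |NK| = 21.90 ✓; ∠(NK, KB) = 96.00° ✗; |KB| = 24.10 ✓.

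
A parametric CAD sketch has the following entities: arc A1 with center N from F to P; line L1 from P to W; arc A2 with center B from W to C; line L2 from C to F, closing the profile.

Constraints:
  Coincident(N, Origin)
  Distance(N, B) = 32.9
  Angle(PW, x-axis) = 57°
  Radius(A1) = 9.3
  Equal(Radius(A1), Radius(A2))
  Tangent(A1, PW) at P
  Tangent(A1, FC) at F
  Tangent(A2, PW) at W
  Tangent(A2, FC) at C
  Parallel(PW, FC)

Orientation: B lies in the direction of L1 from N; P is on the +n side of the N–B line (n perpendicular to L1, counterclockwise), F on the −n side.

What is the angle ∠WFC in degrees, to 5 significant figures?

29.482°

The slot axis is L1's direction at 57.0°, so u = (cos 57.0°, sin 57.0°) = (0.54464, 0.83867) and n = (−sin 57.0°, cos 57.0°) = (-0.83867, 0.54464). N is at the origin and B lies 32.9 along u from N, so B = 32.9·u = (17.919, 27.592). Tangency of A1 to both parallel lines with radius 9.3 puts P and F at N ± 9.3·n: P = (-7.7996, 5.0651), F = (7.7996, -5.0651). Equal radii place W and C the same way about B: W = B + 9.3·n = (10.119, 32.657), C = B − 9.3·n = (25.718, 22.527). Then cos ∠WFC = FW·FC / (|FW||FC|), giving 29.482°.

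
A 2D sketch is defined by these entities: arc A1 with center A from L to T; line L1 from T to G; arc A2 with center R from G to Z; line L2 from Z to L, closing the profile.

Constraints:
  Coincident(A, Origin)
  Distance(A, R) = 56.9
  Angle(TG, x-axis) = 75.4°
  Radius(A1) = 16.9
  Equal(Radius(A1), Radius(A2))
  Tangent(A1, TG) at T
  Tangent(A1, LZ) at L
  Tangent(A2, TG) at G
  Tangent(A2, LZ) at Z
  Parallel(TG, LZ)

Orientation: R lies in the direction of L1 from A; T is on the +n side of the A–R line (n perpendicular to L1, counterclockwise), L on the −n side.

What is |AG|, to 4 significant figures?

59.36

The slot axis is L1's direction at 75.4°, so u = (cos 75.4°, sin 75.4°) = (0.2521, 0.9677) and n = (−sin 75.4°, cos 75.4°) = (-0.9677, 0.2521). A is at the origin and R lies 56.9 along u from A, so R = 56.9·u = (14.34, 55.06). Tangency of A1 to both parallel lines with radius 16.9 puts T and L at A ± 16.9·n: T = (-16.35, 4.260), L = (16.35, -4.260). Equal radii place G and Z the same way about R: G = R + 16.9·n = (-2.012, 59.32), Z = R − 16.9·n = (30.70, 50.80). Then |AG| = |G − A| = 59.36.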